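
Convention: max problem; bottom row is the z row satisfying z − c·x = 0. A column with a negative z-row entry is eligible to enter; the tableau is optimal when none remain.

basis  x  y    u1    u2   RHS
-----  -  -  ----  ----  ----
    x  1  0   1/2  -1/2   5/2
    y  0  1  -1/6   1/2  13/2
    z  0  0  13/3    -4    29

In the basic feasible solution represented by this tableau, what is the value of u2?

0

u2 is not in the basis, so in the current basic feasible solution u2 = 0.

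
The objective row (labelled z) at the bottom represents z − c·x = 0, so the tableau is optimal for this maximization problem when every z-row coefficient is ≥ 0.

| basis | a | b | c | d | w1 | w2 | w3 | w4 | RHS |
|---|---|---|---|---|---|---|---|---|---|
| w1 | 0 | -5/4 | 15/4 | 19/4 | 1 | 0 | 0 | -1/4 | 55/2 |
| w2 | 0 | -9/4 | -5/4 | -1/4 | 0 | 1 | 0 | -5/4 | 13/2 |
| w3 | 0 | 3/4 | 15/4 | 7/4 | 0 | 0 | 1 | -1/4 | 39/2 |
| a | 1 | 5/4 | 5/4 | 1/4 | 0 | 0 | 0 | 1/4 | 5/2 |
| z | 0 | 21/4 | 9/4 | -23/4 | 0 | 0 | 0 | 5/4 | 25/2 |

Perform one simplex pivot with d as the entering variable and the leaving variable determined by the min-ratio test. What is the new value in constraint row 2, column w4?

-24/19

Ratio test on column d — row 1: (55/2)/(19/4) = 110/19; row 2: entry -1/4 ≤ 0; row 3: (39/2)/(7/4) = 78/7; row 4: (5/2)/(1/4) = 10. Minimum is 110/19 at row 1 (w1 leaves); pivot element 19/4.
Divide row 1 by 19/4; eliminate column d from the other rows.
Row 2 update in column w4: -5/4 − (-1/4)·(-1/19) = -24/19.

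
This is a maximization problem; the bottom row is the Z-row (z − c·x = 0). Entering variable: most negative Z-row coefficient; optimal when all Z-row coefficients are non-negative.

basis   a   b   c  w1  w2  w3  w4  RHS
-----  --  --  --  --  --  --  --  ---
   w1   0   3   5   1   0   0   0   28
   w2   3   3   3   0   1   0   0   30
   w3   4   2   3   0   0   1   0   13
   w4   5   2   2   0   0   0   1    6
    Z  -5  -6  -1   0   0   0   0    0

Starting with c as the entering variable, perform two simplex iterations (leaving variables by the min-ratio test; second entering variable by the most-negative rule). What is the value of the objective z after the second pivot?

Ratio test on column c — row 1: 28/5 = 28/5; row 2: 30/3 = 10; row 3: 13/3 = 13/3; row 4: 6/2 = 3. Minimum is 3 at row 4 (w4 leaves); pivot element 2.
Pivot on row 4; the Z-row RHS becomes 0 − (-1)·3 = 3.
Next entering variable (most negative Z-row entry -5): b.
Ratio test on column b — row 1: entry -2 ≤ 0; row 2: entry 0 ≤ 0; row 3: entry -1 ≤ 0; row 4: 3/1 = 3. Minimum is 3 at row 4 (c leaves); pivot element 1.
After the second pivot the Z-row RHS is 3 − (-5)·3 = 18.

18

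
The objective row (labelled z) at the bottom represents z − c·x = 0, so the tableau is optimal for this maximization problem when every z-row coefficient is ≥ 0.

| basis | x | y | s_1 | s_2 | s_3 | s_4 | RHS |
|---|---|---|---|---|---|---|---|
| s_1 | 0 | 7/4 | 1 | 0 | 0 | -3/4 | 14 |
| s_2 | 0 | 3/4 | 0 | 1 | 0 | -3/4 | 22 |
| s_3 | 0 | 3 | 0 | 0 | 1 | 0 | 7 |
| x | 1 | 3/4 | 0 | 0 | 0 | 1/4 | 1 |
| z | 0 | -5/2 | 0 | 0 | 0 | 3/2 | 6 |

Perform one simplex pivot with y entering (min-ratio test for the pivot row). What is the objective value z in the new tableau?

28/3

Ratio test on column y — row 1: 14/(7/4) = 8; row 2: 22/(3/4) = 88/3; row 3: 7/3 = 7/3; row 4: 1/(3/4) = 4/3. Minimum is 4/3 at row 4 (x leaves); pivot element 3/4.
Pivot on row 4; the z-row RHS becomes 6 − (-5/2)·(4/3) = 28/3.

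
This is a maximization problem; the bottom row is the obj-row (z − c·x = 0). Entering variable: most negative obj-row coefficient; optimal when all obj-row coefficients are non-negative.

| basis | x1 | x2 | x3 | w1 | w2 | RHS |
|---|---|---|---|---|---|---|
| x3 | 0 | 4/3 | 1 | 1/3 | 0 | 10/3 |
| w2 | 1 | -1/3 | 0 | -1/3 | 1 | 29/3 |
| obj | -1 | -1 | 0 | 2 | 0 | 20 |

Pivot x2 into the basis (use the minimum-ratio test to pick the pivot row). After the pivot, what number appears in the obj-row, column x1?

-1

Ratio test on column x2 — row 1: (10/3)/(4/3) = 5/2; row 2: entry -1/3 ≤ 0. Minimum is 5/2 at row 1 (x3 leaves); pivot element 4/3.
Divide row 1 by 4/3; eliminate column x2 from the other rows.
obj-row update in column x1: -1 − (-1)·0 = -1.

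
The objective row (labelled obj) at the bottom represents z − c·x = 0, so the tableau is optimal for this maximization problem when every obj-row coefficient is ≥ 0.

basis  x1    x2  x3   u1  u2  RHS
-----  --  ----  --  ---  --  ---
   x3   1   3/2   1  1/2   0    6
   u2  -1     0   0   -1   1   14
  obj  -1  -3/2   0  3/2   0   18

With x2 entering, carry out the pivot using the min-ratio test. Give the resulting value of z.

Ratio test on column x2 — row 1: 6/(3/2) = 4; row 2: entry 0 ≤ 0. Minimum is 4 at row 1 (x3 leaves); pivot element 3/2.
Pivot on row 1; the obj-row RHS becomes 18 − (-3/2)·4 = 24.

24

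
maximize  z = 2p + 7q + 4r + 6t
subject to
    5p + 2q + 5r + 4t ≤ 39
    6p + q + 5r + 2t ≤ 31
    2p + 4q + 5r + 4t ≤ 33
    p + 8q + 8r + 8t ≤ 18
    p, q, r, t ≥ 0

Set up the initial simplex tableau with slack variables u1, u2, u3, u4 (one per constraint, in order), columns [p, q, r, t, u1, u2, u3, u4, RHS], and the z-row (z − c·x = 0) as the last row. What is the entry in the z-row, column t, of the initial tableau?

-6

The z-row carries the negated objective coefficients: the t entry is -6.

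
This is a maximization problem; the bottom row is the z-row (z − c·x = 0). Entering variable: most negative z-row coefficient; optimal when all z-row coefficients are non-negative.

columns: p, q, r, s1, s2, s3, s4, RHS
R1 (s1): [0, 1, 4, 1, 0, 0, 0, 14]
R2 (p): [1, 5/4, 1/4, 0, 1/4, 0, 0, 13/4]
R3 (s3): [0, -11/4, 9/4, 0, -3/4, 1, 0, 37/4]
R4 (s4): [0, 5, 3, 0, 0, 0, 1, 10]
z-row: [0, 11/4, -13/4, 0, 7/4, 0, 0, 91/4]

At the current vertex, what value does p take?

13/4

p is basic (row 2); its value is the RHS of that row, 13/4.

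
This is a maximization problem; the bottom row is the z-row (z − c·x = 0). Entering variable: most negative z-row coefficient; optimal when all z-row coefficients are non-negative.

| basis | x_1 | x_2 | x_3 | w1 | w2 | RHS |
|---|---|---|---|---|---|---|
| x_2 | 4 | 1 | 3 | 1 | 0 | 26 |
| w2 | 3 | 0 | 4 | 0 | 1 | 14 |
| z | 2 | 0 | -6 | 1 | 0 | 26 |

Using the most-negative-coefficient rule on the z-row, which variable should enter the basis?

x_3

Negative z-row entries: x_3: -6.
The most negative is -6 in column x_3, so x_3 enters.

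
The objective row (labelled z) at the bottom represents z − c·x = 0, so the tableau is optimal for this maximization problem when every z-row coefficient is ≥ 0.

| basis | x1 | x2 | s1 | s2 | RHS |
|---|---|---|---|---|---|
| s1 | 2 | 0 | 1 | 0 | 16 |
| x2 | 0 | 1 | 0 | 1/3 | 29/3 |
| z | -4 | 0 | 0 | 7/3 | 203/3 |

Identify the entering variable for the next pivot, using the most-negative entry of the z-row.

x1

Negative z-row entries: x1: -4.
The most negative is -4 in column x1, so x1 enters.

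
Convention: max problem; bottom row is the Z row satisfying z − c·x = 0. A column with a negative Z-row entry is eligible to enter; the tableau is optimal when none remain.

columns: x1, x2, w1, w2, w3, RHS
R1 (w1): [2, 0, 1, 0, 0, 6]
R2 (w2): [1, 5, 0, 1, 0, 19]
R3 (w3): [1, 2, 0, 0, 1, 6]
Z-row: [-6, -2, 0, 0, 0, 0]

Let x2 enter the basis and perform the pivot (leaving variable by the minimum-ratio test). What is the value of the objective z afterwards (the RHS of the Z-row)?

Ratio test on column x2 — row 1: entry 0 ≤ 0; row 2: 19/5 = 19/5; row 3: 6/2 = 3. Minimum is 3 at row 3 (w3 leaves); pivot element 2.
Pivot on row 3; the Z-row RHS becomes 0 − (-2)·3 = 6.

6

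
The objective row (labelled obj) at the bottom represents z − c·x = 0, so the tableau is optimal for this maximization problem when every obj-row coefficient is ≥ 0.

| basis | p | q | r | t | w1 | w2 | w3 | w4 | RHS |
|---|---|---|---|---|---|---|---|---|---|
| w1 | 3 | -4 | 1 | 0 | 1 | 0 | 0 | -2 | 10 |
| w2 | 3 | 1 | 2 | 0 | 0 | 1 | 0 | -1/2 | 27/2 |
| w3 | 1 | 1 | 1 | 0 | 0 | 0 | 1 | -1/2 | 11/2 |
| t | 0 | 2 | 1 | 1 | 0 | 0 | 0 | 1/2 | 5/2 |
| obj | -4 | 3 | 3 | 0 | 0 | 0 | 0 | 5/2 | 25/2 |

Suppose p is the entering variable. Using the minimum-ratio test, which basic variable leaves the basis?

Column p entries and ratios — w1: 10/3 = 10/3; w2: (27/2)/3 = 9/2; w3: (11/2)/1 = 11/2; t: 0 ≤ 0, skip.
Smallest ratio is 10/3 in the row of w1, so w1 leaves.

w1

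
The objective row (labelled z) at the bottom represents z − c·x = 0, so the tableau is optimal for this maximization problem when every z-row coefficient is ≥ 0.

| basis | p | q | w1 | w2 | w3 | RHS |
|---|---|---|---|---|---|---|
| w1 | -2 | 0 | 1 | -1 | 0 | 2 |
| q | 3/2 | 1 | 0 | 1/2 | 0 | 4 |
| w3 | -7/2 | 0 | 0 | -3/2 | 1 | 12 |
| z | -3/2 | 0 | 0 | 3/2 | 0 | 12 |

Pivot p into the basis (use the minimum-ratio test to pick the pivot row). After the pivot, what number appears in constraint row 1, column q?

4/3

Ratio test on column p — row 1: entry -2 ≤ 0; row 2: 4/(3/2) = 8/3; row 3: entry -7/2 ≤ 0. Minimum is 8/3 at row 2 (q leaves); pivot element 3/2.
Divide row 2 by 3/2; eliminate column p from the other rows.
Row 1 update in column q: 0 − (-2)·(2/3) = 4/3.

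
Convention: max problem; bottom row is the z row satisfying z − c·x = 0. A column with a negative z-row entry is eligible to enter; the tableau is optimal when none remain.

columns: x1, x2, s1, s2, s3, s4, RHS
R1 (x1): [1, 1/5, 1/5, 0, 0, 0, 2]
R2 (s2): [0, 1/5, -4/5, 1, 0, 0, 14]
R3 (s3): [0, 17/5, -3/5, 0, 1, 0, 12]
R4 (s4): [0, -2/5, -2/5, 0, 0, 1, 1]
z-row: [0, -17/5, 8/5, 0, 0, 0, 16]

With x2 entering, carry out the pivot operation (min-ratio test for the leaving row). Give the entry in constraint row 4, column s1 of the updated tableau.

Ratio test on column x2 — row 1: 2/(1/5) = 10; row 2: 14/(1/5) = 70; row 3: 12/(17/5) = 60/17; row 4: entry -2/5 ≤ 0. Minimum is 60/17 at row 3 (s3 leaves); pivot element 17/5.
Divide row 3 by 17/5; eliminate column x2 from the other rows.
Row 4 update in column s1: -2/5 − (-2/5)·(-3/17) = -8/17.

-8/17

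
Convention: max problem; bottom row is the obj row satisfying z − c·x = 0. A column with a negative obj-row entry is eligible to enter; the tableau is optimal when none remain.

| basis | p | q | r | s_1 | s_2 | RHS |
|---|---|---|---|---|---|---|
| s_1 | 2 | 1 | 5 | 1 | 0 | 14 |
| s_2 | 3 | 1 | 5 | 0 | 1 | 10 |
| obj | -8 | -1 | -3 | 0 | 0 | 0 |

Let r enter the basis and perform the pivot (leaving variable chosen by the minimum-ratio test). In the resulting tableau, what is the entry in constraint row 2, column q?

1/5

Ratio test on column r — row 1: 14/5 = 14/5; row 2: 10/5 = 2. Minimum is 2 at row 2 (s_2 leaves); pivot element 5.
Divide row 2 by 5; eliminate column r from the other rows.
In the new row 2, the q entry is the old entry divided by the pivot: 1/5 = 1/5.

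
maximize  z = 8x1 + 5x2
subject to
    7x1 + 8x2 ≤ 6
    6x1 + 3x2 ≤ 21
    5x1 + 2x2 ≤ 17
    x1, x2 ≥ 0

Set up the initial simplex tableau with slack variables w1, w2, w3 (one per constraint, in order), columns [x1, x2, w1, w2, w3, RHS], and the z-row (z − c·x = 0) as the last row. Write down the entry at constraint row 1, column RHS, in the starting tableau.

The RHS of constraint 1 is b_1 = 6.

6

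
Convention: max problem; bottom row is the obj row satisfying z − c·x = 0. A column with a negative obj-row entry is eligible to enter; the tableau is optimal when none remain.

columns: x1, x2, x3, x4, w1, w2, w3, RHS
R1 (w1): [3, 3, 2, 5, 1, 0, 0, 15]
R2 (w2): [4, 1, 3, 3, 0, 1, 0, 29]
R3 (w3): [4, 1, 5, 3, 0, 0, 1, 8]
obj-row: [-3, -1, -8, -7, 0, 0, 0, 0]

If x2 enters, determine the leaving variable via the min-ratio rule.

Column x2 entries and ratios — w1: 15/3 = 5; w2: 29/1 = 29; w3: 8/1 = 8.
Smallest ratio is 5 in the row of w1, so w1 leaves.

w1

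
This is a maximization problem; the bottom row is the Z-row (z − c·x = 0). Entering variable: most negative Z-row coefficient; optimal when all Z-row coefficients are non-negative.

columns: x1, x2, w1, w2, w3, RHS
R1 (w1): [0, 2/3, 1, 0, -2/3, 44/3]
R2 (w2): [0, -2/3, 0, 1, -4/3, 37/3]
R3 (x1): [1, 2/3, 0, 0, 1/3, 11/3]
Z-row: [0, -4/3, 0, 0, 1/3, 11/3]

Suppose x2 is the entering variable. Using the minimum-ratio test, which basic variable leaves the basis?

Column x2 entries and ratios — w1: (44/3)/(2/3) = 22; w2: -2/3 ≤ 0, skip; x1: (11/3)/(2/3) = 11/2.
Smallest ratio is 11/2 in the row of x1, so x1 leaves.

x1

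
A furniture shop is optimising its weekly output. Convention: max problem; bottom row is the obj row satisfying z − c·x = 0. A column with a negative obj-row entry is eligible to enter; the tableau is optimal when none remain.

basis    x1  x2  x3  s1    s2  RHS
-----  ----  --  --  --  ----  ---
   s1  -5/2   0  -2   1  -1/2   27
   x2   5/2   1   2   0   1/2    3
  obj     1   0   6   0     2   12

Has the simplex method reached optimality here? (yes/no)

Every obj-row coefficient is ≥ 0, so the tableau is optimal.

yes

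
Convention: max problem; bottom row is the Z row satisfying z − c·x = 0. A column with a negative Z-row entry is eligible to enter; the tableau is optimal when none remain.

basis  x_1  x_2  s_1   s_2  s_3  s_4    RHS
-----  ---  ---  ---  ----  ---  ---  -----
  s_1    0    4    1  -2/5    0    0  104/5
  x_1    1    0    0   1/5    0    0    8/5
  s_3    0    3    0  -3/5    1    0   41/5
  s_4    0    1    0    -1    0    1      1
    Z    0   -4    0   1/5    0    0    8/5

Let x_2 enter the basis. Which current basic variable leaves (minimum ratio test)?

s_4

Column x_2 entries and ratios — s_1: (104/5)/4 = 26/5; x_1: 0 ≤ 0, skip; s_3: (41/5)/3 = 41/15; s_4: 1/1 = 1.
Smallest ratio is 1 in the row of s_4, so s_4 leaves.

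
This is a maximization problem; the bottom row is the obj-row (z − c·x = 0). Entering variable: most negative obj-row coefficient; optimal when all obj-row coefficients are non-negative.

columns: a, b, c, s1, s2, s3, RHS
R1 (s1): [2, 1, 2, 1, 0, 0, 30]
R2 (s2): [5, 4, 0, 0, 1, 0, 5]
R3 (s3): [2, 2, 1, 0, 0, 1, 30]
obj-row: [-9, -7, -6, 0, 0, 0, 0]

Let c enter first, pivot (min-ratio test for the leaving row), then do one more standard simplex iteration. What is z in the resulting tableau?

95

Ratio test on column c — row 1: 30/2 = 15; row 2: entry 0 ≤ 0; row 3: 30/1 = 30. Minimum is 15 at row 1 (s1 leaves); pivot element 2.
Pivot on row 1; the obj-row RHS becomes 0 − (-6)·15 = 90.
Next entering variable (most negative obj-row entry -4): b.
Ratio test on column b — row 1: 15/(1/2) = 30; row 2: 5/4 = 5/4; row 3: 15/(3/2) = 10. Minimum is 5/4 at row 2 (s2 leaves); pivot element 4.
After the second pivot the obj-row RHS is 90 − (-4)·(5/4) = 95.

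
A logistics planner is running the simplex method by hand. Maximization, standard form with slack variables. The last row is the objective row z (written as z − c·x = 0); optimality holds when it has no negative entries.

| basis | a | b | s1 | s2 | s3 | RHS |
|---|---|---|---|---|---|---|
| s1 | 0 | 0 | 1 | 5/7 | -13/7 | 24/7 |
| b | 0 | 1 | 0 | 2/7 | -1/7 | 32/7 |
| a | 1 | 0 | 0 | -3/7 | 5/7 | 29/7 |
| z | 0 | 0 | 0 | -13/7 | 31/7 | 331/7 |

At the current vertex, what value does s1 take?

s1 is basic (row 1); its value is the RHS of that row, 24/7.

24/7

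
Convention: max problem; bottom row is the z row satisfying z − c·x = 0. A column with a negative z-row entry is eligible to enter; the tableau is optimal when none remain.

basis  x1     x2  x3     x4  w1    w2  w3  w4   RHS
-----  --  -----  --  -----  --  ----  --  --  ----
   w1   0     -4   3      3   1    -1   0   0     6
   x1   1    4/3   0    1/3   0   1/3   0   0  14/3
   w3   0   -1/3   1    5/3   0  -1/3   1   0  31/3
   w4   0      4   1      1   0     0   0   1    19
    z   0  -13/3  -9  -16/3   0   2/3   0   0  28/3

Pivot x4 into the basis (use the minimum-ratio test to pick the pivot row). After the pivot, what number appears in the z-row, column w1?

16/9

Ratio test on column x4 — row 1: 6/3 = 2; row 2: (14/3)/(1/3) = 14; row 3: (31/3)/(5/3) = 31/5; row 4: 19/1 = 19. Minimum is 2 at row 1 (w1 leaves); pivot element 3.
Divide row 1 by 3; eliminate column x4 from the other rows.
z-row update in column w1: 0 − (-16/3)·(1/3) = 16/9.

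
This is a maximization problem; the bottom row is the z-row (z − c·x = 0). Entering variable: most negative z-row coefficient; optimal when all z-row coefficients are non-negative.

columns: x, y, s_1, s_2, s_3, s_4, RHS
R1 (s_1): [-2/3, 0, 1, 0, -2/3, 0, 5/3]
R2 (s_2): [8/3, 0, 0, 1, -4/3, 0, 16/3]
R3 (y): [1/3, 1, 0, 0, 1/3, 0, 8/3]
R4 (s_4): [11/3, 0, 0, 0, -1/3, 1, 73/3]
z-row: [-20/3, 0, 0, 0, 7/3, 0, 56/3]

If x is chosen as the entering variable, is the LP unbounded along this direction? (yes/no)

no

Column x has positive entries in row(s) 2, 3, 4, so the ratio test bounds it — not unbounded.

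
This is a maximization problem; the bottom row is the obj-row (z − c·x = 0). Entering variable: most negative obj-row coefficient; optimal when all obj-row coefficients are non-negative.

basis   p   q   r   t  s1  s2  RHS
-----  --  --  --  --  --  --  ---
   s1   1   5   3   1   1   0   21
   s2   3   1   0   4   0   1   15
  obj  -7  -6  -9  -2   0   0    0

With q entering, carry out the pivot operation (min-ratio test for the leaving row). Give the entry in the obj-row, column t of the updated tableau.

-4/5

Ratio test on column q — row 1: 21/5 = 21/5; row 2: 15/1 = 15. Minimum is 21/5 at row 1 (s1 leaves); pivot element 5.
Divide row 1 by 5; eliminate column q from the other rows.
obj-row update in column t: -2 − (-6)·(1/5) = -4/5.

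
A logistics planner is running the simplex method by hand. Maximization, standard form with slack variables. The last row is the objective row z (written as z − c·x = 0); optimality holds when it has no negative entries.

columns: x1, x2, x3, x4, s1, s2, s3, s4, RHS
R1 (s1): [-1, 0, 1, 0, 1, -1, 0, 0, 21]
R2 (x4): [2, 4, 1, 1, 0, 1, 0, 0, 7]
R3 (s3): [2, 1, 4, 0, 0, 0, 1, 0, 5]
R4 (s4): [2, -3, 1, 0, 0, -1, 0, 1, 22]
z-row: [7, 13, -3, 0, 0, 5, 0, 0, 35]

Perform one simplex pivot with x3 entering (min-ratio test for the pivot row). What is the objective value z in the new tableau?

155/4

Ratio test on column x3 — row 1: 21/1 = 21; row 2: 7/1 = 7; row 3: 5/4 = 5/4; row 4: 22/1 = 22. Minimum is 5/4 at row 3 (s3 leaves); pivot element 4.
Pivot on row 3; the z-row RHS becomes 35 − (-3)·(5/4) = 155/4.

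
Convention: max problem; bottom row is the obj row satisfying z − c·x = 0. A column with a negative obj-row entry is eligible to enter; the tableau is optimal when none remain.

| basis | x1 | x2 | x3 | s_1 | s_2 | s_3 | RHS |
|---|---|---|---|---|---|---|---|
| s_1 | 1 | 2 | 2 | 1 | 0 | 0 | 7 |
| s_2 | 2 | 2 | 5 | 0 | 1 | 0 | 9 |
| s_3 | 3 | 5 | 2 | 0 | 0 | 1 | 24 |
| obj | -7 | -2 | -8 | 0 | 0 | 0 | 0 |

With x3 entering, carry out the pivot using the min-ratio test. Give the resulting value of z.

Ratio test on column x3 — row 1: 7/2 = 7/2; row 2: 9/5 = 9/5; row 3: 24/2 = 12. Minimum is 9/5 at row 2 (s_2 leaves); pivot element 5.
Pivot on row 2; the obj-row RHS becomes 0 − (-8)·(9/5) = 72/5.

72/5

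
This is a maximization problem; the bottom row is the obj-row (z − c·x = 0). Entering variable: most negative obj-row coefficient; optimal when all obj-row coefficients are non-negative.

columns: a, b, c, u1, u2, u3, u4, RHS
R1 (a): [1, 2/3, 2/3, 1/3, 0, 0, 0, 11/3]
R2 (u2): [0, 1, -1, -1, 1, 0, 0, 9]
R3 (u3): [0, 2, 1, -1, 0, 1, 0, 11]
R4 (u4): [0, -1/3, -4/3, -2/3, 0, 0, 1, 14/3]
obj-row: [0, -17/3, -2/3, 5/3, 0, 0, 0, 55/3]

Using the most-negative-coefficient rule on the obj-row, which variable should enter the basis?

Negative obj-row entries: b: -17/3, c: -2/3.
The most negative is -17/3 in column b, so b enters.

b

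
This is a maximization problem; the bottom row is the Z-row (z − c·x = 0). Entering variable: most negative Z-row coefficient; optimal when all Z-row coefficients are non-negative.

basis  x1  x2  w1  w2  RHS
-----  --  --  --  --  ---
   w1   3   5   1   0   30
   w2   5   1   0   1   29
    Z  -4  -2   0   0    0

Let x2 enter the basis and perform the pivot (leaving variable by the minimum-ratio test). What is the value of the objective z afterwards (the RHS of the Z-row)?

12

Ratio test on column x2 — row 1: 30/5 = 6; row 2: 29/1 = 29. Minimum is 6 at row 1 (w1 leaves); pivot element 5.
Pivot on row 1; the Z-row RHS becomes 0 − (-2)·6 = 12.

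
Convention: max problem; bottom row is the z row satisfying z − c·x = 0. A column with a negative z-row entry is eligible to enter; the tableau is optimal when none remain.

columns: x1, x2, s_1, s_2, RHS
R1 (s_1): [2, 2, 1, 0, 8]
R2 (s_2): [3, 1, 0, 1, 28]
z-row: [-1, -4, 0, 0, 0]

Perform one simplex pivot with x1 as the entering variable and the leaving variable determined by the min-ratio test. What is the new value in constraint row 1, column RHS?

4

Ratio test on column x1 — row 1: 8/2 = 4; row 2: 28/3 = 28/3. Minimum is 4 at row 1 (s_1 leaves); pivot element 2.
Divide row 1 by 2; eliminate column x1 from the other rows.
In the new row 1, the RHS entry is the old entry divided by the pivot: 8/2 = 4.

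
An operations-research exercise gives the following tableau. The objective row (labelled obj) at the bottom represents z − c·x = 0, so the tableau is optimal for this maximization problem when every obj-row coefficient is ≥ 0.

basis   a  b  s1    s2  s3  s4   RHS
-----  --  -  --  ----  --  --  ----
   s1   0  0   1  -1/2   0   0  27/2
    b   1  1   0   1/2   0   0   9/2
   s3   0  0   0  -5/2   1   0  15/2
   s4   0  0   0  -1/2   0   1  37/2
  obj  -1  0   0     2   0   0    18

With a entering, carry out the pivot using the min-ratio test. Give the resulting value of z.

45/2

Ratio test on column a — row 1: entry 0 ≤ 0; row 2: (9/2)/1 = 9/2; row 3: entry 0 ≤ 0; row 4: entry 0 ≤ 0. Minimum is 9/2 at row 2 (b leaves); pivot element 1.
Pivot on row 2; the obj-row RHS becomes 18 − (-1)·(9/2) = 45/2.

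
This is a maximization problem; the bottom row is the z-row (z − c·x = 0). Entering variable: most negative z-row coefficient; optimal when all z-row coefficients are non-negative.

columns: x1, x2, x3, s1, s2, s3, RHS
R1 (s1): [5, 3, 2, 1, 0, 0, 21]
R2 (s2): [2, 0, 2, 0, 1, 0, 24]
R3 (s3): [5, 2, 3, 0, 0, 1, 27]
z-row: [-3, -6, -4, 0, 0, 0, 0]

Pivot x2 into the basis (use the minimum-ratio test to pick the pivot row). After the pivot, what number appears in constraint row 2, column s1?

Ratio test on column x2 — row 1: 21/3 = 7; row 2: entry 0 ≤ 0; row 3: 27/2 = 27/2. Minimum is 7 at row 1 (s1 leaves); pivot element 3.
Divide row 1 by 3; eliminate column x2 from the other rows.
Row 2 update in column s1: 0 − 0·(1/3) = 0.

0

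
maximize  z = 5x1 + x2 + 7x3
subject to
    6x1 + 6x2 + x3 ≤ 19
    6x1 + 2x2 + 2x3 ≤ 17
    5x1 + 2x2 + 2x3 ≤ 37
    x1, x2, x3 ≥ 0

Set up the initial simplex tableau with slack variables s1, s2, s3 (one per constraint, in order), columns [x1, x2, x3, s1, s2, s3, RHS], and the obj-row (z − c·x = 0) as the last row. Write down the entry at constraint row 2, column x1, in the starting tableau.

Constraint 2 has coefficient 6 on x1.

6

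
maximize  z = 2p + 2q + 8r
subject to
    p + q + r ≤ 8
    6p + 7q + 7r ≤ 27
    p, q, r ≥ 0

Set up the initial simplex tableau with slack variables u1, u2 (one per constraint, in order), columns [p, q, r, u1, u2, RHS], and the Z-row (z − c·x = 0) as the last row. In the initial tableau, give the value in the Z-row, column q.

The Z-row carries the negated objective coefficients: the q entry is -2.

-2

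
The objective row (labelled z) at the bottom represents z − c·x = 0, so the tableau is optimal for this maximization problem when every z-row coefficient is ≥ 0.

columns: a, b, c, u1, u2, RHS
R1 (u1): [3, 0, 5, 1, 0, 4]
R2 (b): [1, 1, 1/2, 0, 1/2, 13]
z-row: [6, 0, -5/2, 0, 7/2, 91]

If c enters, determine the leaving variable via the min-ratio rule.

u1

Column c entries and ratios — u1: 4/5 = 4/5; b: 13/(1/2) = 26.
Smallest ratio is 4/5 in the row of u1, so u1 leaves.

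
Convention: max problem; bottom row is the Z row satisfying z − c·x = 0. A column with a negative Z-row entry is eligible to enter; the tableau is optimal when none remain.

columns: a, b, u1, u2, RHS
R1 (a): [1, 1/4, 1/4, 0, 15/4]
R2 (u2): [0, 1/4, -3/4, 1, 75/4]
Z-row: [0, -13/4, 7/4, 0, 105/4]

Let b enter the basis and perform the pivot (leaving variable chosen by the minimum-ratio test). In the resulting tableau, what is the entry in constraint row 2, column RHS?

15

Ratio test on column b — row 1: (15/4)/(1/4) = 15; row 2: (75/4)/(1/4) = 75. Minimum is 15 at row 1 (a leaves); pivot element 1/4.
Divide row 1 by 1/4; eliminate column b from the other rows.
Row 2 update in column RHS: 75/4 − (1/4)·15 = 15.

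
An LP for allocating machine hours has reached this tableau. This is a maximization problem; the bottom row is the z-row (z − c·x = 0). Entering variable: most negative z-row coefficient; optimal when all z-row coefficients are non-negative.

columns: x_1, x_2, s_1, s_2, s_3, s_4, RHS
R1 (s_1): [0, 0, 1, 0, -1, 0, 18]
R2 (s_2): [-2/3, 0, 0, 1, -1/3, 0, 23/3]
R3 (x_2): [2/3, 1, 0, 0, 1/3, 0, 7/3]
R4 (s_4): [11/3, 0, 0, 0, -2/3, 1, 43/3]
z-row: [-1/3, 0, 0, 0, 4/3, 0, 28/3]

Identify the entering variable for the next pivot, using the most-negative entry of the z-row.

x_1

Negative z-row entries: x_1: -1/3.
The most negative is -1/3 in column x_1, so x_1 enters.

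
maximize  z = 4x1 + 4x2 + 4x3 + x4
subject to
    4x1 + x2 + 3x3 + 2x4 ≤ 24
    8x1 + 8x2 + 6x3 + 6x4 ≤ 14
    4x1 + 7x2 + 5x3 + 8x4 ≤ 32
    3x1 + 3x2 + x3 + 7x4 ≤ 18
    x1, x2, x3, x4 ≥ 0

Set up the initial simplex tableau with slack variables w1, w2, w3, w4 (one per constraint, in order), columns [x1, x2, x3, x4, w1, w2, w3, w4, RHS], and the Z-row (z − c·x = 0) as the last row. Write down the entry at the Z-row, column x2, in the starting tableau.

-4

The Z-row carries the negated objective coefficients: the x2 entry is -4.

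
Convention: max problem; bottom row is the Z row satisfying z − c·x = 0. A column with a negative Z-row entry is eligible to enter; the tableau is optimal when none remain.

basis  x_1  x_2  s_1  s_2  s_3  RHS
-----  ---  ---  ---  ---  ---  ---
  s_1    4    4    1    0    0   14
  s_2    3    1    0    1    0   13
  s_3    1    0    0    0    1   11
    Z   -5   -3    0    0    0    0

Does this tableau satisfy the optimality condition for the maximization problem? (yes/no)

The Z-row has a negative entry -5 in column x_1, so it is not optimal.

no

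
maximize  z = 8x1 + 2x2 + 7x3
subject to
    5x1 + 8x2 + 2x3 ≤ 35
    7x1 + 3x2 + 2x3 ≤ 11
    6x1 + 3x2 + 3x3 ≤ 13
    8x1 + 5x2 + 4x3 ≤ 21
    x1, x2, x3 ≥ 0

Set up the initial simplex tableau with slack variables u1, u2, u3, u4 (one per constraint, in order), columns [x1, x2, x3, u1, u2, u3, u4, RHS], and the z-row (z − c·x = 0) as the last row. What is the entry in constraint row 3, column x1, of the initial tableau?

Constraint 3 has coefficient 6 on x1.

6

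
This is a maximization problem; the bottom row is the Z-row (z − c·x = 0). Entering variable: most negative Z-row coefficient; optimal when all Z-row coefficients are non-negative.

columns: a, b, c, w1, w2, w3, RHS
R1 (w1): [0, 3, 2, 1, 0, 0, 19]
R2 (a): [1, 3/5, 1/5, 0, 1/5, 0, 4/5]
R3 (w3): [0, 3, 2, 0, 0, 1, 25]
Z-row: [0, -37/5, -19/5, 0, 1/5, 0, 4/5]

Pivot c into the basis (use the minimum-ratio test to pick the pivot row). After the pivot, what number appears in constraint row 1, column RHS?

Ratio test on column c — row 1: 19/2 = 19/2; row 2: (4/5)/(1/5) = 4; row 3: 25/2 = 25/2. Minimum is 4 at row 2 (a leaves); pivot element 1/5.
Divide row 2 by 1/5; eliminate column c from the other rows.
Row 1 update in column RHS: 19 − 2·4 = 11.

11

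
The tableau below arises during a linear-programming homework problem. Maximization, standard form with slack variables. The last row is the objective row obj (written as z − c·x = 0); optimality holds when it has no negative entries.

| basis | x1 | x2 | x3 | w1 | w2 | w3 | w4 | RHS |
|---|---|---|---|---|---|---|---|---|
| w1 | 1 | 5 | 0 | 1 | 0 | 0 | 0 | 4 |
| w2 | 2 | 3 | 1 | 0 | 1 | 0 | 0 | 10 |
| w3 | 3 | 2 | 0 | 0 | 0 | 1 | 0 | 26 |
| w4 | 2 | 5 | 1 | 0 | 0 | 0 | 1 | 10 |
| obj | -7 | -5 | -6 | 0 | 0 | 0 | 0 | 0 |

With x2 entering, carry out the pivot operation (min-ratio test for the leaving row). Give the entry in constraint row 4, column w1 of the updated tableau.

Ratio test on column x2 — row 1: 4/5 = 4/5; row 2: 10/3 = 10/3; row 3: 26/2 = 13; row 4: 10/5 = 2. Minimum is 4/5 at row 1 (w1 leaves); pivot element 5.
Divide row 1 by 5; eliminate column x2 from the other rows.
Row 4 update in column w1: 0 − 5·(1/5) = -1.

-1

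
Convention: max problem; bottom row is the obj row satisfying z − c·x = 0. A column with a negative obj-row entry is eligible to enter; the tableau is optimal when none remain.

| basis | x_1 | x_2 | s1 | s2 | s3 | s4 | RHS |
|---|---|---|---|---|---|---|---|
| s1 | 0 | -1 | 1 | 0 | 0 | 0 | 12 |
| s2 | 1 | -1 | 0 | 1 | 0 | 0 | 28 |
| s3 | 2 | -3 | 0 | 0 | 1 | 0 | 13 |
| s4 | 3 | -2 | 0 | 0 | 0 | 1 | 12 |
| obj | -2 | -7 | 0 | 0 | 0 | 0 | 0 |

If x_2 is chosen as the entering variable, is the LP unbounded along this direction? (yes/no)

yes

Every constraint-row entry in column x_2 is ≤ 0, so increasing x_2 is unbounded.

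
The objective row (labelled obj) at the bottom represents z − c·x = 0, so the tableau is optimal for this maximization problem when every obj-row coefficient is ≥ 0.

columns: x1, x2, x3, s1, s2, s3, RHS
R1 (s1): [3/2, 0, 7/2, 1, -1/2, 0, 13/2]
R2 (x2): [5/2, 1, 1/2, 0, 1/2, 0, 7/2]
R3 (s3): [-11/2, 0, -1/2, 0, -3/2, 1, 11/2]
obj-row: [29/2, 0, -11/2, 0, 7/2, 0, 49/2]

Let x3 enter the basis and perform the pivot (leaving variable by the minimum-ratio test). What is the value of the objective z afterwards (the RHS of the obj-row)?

243/7

Ratio test on column x3 — row 1: (13/2)/(7/2) = 13/7; row 2: (7/2)/(1/2) = 7; row 3: entry -1/2 ≤ 0. Minimum is 13/7 at row 1 (s1 leaves); pivot element 7/2.
Pivot on row 1; the obj-row RHS becomes 49/2 − (-11/2)·(13/7) = 243/7.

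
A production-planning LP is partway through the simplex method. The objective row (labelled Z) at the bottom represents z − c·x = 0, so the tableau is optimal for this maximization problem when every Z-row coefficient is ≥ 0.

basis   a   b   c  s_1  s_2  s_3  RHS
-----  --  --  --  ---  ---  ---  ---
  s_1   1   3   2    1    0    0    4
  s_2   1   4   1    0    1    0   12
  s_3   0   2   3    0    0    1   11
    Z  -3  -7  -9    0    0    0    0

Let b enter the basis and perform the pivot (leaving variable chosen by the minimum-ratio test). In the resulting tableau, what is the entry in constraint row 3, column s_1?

-2/3

Ratio test on column b — row 1: 4/3 = 4/3; row 2: 12/4 = 3; row 3: 11/2 = 11/2. Minimum is 4/3 at row 1 (s_1 leaves); pivot element 3.
Divide row 1 by 3; eliminate column b from the other rows.
Row 3 update in column s_1: 0 − 2·(1/3) = -2/3.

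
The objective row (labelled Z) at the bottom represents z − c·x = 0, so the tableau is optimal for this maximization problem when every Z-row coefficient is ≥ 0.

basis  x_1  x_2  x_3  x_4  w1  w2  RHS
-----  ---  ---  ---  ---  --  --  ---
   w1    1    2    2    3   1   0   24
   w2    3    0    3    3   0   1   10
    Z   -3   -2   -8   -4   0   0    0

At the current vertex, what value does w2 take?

10

w2 is basic (row 2); its value is the RHS of that row, 10.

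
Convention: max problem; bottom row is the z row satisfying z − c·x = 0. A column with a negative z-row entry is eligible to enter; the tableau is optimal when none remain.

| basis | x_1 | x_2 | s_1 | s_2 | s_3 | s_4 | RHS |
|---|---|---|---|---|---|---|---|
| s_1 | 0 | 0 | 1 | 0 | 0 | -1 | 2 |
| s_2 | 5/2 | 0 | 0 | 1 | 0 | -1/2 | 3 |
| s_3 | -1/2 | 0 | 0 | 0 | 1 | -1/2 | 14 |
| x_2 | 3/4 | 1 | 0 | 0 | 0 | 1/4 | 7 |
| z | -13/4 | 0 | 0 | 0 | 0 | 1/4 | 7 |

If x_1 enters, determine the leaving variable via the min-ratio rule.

Column x_1 entries and ratios — s_1: 0 ≤ 0, skip; s_2: 3/(5/2) = 6/5; s_3: -1/2 ≤ 0, skip; x_2: 7/(3/4) = 28/3.
Smallest ratio is 6/5 in the row of s_2, so s_2 leaves.

s_2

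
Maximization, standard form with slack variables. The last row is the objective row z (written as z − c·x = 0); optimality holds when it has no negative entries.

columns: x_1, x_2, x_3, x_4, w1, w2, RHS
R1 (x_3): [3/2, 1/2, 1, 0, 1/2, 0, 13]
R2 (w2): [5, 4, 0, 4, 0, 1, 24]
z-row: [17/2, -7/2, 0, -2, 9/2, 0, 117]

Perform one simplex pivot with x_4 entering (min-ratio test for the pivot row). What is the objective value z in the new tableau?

Ratio test on column x_4 — row 1: entry 0 ≤ 0; row 2: 24/4 = 6. Minimum is 6 at row 2 (w2 leaves); pivot element 4.
Pivot on row 2; the z-row RHS becomes 117 − (-2)·6 = 129.

129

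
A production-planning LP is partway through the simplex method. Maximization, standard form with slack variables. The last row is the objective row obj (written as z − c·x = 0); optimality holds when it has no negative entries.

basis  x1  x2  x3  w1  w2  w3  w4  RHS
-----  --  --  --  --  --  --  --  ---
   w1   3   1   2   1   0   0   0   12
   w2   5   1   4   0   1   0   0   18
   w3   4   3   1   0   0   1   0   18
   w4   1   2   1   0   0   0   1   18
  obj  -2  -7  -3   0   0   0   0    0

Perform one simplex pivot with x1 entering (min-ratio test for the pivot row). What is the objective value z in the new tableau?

Ratio test on column x1 — row 1: 12/3 = 4; row 2: 18/5 = 18/5; row 3: 18/4 = 9/2; row 4: 18/1 = 18. Minimum is 18/5 at row 2 (w2 leaves); pivot element 5.
Pivot on row 2; the obj-row RHS becomes 0 − (-2)·(18/5) = 36/5.

36/5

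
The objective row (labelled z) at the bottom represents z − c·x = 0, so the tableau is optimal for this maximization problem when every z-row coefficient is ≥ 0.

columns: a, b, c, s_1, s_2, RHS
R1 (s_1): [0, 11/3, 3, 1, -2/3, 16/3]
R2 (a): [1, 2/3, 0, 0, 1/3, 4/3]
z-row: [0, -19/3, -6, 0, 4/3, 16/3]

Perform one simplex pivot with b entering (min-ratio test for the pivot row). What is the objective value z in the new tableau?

Ratio test on column b — row 1: (16/3)/(11/3) = 16/11; row 2: (4/3)/(2/3) = 2. Minimum is 16/11 at row 1 (s_1 leaves); pivot element 11/3.
Pivot on row 1; the z-row RHS becomes 16/3 − (-19/3)·(16/11) = 160/11.

160/11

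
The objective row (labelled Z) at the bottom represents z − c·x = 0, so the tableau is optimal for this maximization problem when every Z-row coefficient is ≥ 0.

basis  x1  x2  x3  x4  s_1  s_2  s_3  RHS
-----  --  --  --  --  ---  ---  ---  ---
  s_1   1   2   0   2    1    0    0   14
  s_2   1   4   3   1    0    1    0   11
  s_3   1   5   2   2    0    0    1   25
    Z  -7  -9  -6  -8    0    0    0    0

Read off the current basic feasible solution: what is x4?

x4 is not in the basis, so in the current basic feasible solution x4 = 0.

0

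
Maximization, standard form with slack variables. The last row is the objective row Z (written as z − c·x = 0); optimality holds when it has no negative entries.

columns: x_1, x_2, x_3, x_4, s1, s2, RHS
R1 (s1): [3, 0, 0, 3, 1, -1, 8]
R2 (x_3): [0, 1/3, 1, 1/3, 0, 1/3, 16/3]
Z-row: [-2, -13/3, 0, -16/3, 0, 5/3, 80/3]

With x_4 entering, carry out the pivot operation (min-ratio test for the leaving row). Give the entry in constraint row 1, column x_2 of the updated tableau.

0

Ratio test on column x_4 — row 1: 8/3 = 8/3; row 2: (16/3)/(1/3) = 16. Minimum is 8/3 at row 1 (s1 leaves); pivot element 3.
Divide row 1 by 3; eliminate column x_4 from the other rows.
In the new row 1, the x_2 entry is the old entry divided by the pivot: 0/3 = 0.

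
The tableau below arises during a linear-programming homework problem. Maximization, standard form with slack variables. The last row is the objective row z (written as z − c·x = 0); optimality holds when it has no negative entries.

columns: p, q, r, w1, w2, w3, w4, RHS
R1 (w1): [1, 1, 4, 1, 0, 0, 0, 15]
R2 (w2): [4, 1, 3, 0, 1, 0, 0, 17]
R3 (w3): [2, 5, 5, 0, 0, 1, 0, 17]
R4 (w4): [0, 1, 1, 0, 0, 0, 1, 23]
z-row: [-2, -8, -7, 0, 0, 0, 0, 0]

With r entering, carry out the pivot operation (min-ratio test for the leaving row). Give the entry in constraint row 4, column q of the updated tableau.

Ratio test on column r — row 1: 15/4 = 15/4; row 2: 17/3 = 17/3; row 3: 17/5 = 17/5; row 4: 23/1 = 23. Minimum is 17/5 at row 3 (w3 leaves); pivot element 5.
Divide row 3 by 5; eliminate column r from the other rows.
Row 4 update in column q: 1 − 1·1 = 0.

0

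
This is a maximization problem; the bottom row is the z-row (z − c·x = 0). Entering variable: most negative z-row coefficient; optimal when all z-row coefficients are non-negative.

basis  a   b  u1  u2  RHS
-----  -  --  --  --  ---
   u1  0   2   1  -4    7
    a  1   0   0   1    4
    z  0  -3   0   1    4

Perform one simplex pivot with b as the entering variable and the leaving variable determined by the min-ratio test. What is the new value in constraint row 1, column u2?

-2

Ratio test on column b — row 1: 7/2 = 7/2; row 2: entry 0 ≤ 0. Minimum is 7/2 at row 1 (u1 leaves); pivot element 2.
Divide row 1 by 2; eliminate column b from the other rows.
In the new row 1, the u2 entry is the old entry divided by the pivot: (-4)/2 = -2.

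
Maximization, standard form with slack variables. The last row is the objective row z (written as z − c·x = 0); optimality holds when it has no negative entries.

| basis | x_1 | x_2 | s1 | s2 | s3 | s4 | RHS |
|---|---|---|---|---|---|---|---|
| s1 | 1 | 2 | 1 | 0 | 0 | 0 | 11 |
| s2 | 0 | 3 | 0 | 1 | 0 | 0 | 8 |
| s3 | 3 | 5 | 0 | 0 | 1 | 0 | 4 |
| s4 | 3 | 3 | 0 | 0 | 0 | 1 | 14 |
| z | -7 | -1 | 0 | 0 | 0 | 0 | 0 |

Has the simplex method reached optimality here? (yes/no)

The z-row has a negative entry -7 in column x_1, so it is not optimal.

no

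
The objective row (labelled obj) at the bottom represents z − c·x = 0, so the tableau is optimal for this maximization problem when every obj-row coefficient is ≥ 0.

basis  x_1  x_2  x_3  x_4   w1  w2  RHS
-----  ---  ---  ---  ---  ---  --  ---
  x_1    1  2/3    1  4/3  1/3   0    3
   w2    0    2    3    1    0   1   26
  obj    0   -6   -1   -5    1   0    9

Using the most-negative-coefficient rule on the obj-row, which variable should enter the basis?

x_2

Negative obj-row entries: x_2: -6, x_3: -1, x_4: -5.
The most negative is -6 in column x_2, so x_2 enters.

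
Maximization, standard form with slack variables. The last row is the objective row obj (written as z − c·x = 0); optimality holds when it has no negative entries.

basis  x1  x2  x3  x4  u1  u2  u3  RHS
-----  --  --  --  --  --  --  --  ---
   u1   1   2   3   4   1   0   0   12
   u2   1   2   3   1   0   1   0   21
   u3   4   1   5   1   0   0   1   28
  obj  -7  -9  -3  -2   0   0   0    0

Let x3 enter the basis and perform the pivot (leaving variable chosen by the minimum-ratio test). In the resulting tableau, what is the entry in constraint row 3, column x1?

Ratio test on column x3 — row 1: 12/3 = 4; row 2: 21/3 = 7; row 3: 28/5 = 28/5. Minimum is 4 at row 1 (u1 leaves); pivot element 3.
Divide row 1 by 3; eliminate column x3 from the other rows.
Row 3 update in column x1: 4 − 5·(1/3) = 7/3.

7/3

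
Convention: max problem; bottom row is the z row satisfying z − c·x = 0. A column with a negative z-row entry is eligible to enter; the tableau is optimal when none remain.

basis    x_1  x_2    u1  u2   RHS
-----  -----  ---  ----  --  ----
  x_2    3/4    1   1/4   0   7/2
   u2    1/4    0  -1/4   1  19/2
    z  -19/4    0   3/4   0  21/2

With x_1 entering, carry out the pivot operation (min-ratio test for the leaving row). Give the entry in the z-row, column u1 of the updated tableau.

Ratio test on column x_1 — row 1: (7/2)/(3/4) = 14/3; row 2: (19/2)/(1/4) = 38. Minimum is 14/3 at row 1 (x_2 leaves); pivot element 3/4.
Divide row 1 by 3/4; eliminate column x_1 from the other rows.
z-row update in column u1: 3/4 − (-19/4)·(1/3) = 7/3.

7/3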